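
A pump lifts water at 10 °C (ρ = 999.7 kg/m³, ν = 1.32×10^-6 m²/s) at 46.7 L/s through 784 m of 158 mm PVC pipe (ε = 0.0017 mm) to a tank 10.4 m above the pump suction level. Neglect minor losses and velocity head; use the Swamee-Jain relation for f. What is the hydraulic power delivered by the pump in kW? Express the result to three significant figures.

P_hyd ≈ 14.4 kW

V = 4Q/(πD²) = 2.382 m/s; Re = 2.85×10^5; ε/D = 1.08×10^-5; f = 0.01463
h_f = f(L/D)V²/2g = 21.00 m
Total head H = z + h_f = 10.4 + 21.00 = 31.40 m
P_hyd = ρgQH = 999.7·9.81·0.0467·31.40 = 14.38 kW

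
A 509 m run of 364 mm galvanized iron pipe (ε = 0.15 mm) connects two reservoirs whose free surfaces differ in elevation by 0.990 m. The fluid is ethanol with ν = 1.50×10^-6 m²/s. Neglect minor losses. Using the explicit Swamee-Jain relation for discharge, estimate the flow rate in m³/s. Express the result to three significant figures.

Q ≈ 0.0908 m³/s

Swamee-Jain (Type II): Q = -0.965·√(gD⁵h_f/L)·ln[ε/(3.7D) + √(3.17ν²L/(gD³h_f))]
√(gD⁵h_f/L) = √(9.81·0.364⁵·0.990/509) = 0.01104
ε/(3.7D) = 1.11×10^-4; √(3.17ν²L/(gD³h_f)) = 8.80×10^-5
Q = -0.965·0.01104·ln(1.994×10^-4) = 0.09079 m³/s
Check: V = 0.872 m/s, Re = 2.12×10^5, f = 0.01835, h_f = 0.996 m ≈ 0.990 m ✓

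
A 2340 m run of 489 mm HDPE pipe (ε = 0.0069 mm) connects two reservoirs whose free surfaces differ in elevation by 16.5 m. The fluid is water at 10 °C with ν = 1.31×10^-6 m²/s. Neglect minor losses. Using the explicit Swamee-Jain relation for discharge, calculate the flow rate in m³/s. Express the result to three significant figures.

Swamee-Jain (Type II): Q = -0.965·√(gD⁵h_f/L)·ln[ε/(3.7D) + √(3.17ν²L/(gD³h_f))]
√(gD⁵h_f/L) = √(9.81·0.489⁵·16.5/2340) = 0.04398
ε/(3.7D) = 3.81×10^-6; √(3.17ν²L/(gD³h_f)) = 2.59×10^-5
Q = -0.965·0.04398·ln(2.975×10^-5) = 0.4423 m³/s
Check: V = 2.36 m/s, Re = 8.79×10^5, f = 0.01218, h_f = 16.5 m ≈ 16.5 m ✓

Q ≈ 0.442 m³/s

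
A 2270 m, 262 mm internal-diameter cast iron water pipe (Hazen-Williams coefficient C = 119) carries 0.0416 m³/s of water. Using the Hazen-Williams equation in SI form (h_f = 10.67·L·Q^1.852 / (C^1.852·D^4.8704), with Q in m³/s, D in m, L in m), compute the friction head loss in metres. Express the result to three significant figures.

h_f ≈ 6.55 m

h_f = 10.67·2270·0.0416^1.852 / (119^1.852·0.262^4.8704) = 6.546 m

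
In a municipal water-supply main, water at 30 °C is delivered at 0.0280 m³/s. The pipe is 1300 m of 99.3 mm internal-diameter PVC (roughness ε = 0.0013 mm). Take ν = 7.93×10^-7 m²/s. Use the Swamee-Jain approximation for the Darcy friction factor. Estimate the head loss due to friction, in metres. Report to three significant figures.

V = 4Q/(πD²) = 4·0.0280/(π·0.0993²) = 3.616 m/s
Re = VD/ν = 3.616·0.0993/7.93×10^-7 = 4.53×10^5 → turbulent
ε/D = 0.0013/99.3 = 1.31×10^-5
Swamee-Jain: f = 0.01352
h_f = f(L/D)V²/(2g) = 0.01352·(1300/0.0993)·3.616²/(2·9.81) = 118.0 m

h_f ≈ 118 m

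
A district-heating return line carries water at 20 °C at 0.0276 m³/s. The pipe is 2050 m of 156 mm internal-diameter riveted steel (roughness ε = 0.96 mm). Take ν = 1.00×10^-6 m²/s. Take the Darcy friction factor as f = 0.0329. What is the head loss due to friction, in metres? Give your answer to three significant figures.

h_f ≈ 45.9 m

V = 4Q/(πD²) = 4·0.0276/(π·0.156²) = 1.444 m/s
h_f = f(L/D)V²/(2g) = 0.03290·(2050/0.156)·1.444²/(2·9.81) = 45.95 m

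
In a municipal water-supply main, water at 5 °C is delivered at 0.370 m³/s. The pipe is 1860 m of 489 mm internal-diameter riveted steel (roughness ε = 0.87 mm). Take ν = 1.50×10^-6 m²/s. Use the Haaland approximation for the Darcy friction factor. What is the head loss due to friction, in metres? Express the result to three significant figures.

V = 4Q/(πD²) = 4·0.370/(π·0.489²) = 1.970 m/s
Re = VD/ν = 1.970·0.489/1.50×10^-6 = 6.42×10^5 → turbulent
ε/D = 0.87/489 = 0.00178
Haaland: f = 0.02303
h_f = f(L/D)V²/(2g) = 0.02303·(1860/0.489)·1.970²/(2·9.81) = 17.33 m

h_f ≈ 17.3 m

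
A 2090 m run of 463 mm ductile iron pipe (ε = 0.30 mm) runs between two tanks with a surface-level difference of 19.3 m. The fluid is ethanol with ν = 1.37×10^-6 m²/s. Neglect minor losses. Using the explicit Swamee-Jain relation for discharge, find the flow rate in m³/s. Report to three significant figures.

Swamee-Jain (Type II): Q = -0.965·√(gD⁵h_f/L)·ln[ε/(3.7D) + √(3.17ν²L/(gD³h_f))]
√(gD⁵h_f/L) = √(9.81·0.463⁵·19.3/2090) = 0.04390
ε/(3.7D) = 1.75×10^-4; √(3.17ν²L/(gD³h_f)) = 2.57×10^-5
Q = -0.965·0.04390·ln(2.008×10^-4) = 0.3607 m³/s
Check: V = 2.14 m/s, Re = 7.24×10^5, f = 0.01839, h_f = 19.4 m ≈ 19.3 m ✓

Q ≈ 0.361 m³/s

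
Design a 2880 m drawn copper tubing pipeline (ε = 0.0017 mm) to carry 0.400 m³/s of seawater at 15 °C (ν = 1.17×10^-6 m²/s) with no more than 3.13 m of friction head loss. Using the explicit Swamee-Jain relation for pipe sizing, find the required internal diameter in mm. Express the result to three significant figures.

D ≈ 697 mm

Swamee-Jain (Type III): D = 0.66·[ε^1.25·(LQ²/(gh_f))^4.75 + ν·Q^9.4·(L/(gh_f))^5.2]^0.04
LQ²/(gh_f) = 15.01; L/(gh_f) = 93.79
Term 1 = ε^1.25·(…)^4.75 = 0.0237; Term 2 = ν·Q^9.4·(…)^5.2 = 3.83
D = 0.66·(0.0237 + 3.83)^0.04 = 0.6966 m = 697 mm
Check: V = 1.05 m/s, Re = 6.25×10^5, f = 0.01263, h_f = 2.93 m ≈ 3.13 m ✓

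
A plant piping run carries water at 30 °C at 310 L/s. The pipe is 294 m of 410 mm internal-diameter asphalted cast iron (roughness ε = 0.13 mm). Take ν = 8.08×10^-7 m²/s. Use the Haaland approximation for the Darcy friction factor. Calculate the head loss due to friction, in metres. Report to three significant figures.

V = 4Q/(πD²) = 4·0.310/(π·0.410²) = 2.348 m/s
Re = VD/ν = 2.348·0.410/8.08×10^-7 = 1.19×10^6 → turbulent
ε/D = 0.13/410 = 3.17×10^-4
Haaland: f = 0.01566
h_f = f(L/D)V²/(2g) = 0.01566·(294/0.410)·2.348²/(2·9.81) = 3.156 m

h_f ≈ 3.16 m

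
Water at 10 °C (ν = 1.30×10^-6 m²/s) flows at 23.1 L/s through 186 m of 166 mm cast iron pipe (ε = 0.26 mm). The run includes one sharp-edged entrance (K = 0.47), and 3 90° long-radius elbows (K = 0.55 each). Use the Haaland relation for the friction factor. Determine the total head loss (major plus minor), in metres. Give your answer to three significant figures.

H_L ≈ 1.64 m

V = 4Q/(πD²) = 1.067 m/s; V²/2g = 0.05806 m
Re = 1.36×10^5, ε/D = 0.00157 → f = 0.02333 (Haaland)
Major: h_f = f(L/D)·V²/2g = 0.02333·1120·0.05806 = 1.518 m
Minor: ΣK = 2.12; h_m = ΣK·V²/2g = 0.1231 m
Total H_L = 1.518 + 0.1231 = 1.641 m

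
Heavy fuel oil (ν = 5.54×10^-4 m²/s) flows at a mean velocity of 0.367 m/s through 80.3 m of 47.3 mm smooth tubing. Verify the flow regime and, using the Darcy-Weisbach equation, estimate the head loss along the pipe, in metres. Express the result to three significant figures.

h_f ≈ 23.8 m

Re = VD/ν = 0.367·0.04730/5.54×10^-4 = 31.3 → laminar (Re < 2300)
f = 64/Re = 2.043
h_f = f(L/D)V²/(2g) = 2.043·(80.3/0.04730)·0.367²/(2·9.81) = 23.80 m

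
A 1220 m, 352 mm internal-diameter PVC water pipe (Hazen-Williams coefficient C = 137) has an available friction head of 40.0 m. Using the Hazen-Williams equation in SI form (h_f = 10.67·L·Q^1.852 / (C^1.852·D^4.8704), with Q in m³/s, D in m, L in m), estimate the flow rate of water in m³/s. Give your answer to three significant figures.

Rearranging: Q = [h_f·C^1.852·D^4.8704 / (10.67·L)]^(1/1.852)
Q = [40.0·137^1.852·0.352^4.8704 / (10.67·1220)]^0.540 = 0.3869 m³/s

Q ≈ 0.387 m³/s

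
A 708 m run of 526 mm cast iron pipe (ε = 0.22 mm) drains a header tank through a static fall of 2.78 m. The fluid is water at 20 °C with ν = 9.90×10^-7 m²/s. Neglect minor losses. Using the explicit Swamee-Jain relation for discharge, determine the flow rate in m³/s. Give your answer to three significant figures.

Swamee-Jain (Type II): Q = -0.965·√(gD⁵h_f/L)·ln[ε/(3.7D) + √(3.17ν²L/(gD³h_f))]
√(gD⁵h_f/L) = √(9.81·0.526⁵·2.78/708) = 0.03938
ε/(3.7D) = 1.13×10^-4; √(3.17ν²L/(gD³h_f)) = 2.35×10^-5
Q = -0.965·0.03938·ln(1.366×10^-4) = 0.3382 m³/s
Check: V = 1.56 m/s, Re = 8.27×10^5, f = 0.01684, h_f = 2.80 m ≈ 2.78 m ✓

Q ≈ 0.338 m³/s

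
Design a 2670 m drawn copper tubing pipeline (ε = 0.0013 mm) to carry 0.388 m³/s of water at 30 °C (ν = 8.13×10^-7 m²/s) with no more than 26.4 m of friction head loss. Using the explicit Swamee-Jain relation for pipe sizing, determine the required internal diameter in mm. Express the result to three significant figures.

Swamee-Jain (Type III): D = 0.66·[ε^1.25·(LQ²/(gh_f))^4.75 + ν·Q^9.4·(L/(gh_f))^5.2]^0.04
LQ²/(gh_f) = 1.552; L/(gh_f) = 10.31
Term 1 = ε^1.25·(…)^4.75 = 3.54×10^-7; Term 2 = ν·Q^9.4·(…)^5.2 = 2.06×10^-5
D = 0.66·(3.54×10^-7 + 2.06×10^-5)^0.04 = 0.4289 m = 429 mm
Check: V = 2.69 m/s, Re = 1.42×10^6, f = 0.01105, h_f = 25.3 m ≈ 26.4 m ✓

D ≈ 429 mm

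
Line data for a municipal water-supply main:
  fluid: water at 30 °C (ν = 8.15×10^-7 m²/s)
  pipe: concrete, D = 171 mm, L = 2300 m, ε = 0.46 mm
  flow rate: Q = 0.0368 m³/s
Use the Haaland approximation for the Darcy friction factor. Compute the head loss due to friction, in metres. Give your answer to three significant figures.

V = 4Q/(πD²) = 4·0.0368/(π·0.171²) = 1.602 m/s
Re = VD/ν = 1.602·0.171/8.15×10^-7 = 3.36×10^5 → turbulent
ε/D = 0.46/171 = 0.00269
Haaland: f = 0.02582
h_f = f(L/D)V²/(2g) = 0.02582·(2300/0.171)·1.602²/(2·9.81) = 45.45 m

h_f ≈ 45.5 m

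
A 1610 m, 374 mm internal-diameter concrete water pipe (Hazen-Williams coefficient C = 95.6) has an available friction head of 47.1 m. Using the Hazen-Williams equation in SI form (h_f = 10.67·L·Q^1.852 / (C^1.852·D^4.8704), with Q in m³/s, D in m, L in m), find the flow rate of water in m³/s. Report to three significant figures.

Rearranging: Q = [h_f·C^1.852·D^4.8704 / (10.67·L)]^(1/1.852)
Q = [47.1·95.6^1.852·0.374^4.8704 / (10.67·1610)]^0.540 = 0.2977 m³/s

Q ≈ 0.298 m³/s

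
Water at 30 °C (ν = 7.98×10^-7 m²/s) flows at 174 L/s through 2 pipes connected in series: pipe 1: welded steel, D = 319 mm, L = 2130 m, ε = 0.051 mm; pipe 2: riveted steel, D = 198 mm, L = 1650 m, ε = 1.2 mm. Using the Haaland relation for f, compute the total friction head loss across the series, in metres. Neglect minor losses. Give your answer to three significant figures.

H ≈ 462 m

Pipe 1: V = 2.177 m/s, Re = 8.70×10^5, ε/D = 1.60×10^-4, f = 0.01426, h_1 = f(L/D)V²/2g = 23.00 m
Pipe 2: V = 5.651 m/s, Re = 1.40×10^6, ε/D = 0.00606, f = 0.03234, h_2 = f(L/D)V²/2g = 438.6 m
Series → Q common, losses add: H = Σh = 461.6 m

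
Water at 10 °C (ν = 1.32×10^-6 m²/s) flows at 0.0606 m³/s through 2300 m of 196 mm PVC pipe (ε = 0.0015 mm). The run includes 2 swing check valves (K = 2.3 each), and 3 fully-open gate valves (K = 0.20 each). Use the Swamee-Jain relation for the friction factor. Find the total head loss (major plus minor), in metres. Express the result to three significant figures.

V = 4Q/(πD²) = 2.008 m/s; V²/2g = 0.2056 m
Re = 2.98×10^5, ε/D = 7.65×10^-6 → f = 0.01448 (Swamee-Jain)
Major: h_f = f(L/D)·V²/2g = 0.01448·11735·0.2056 = 34.94 m
Minor: ΣK = 5.20; h_m = ΣK·V²/2g = 1.069 m
Total H_L = 34.94 + 1.069 = 36.01 m

H_L ≈ 36.0 m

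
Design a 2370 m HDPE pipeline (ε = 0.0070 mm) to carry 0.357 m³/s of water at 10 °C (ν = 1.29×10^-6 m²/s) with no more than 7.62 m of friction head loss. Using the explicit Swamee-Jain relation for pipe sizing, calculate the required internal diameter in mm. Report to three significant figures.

Swamee-Jain (Type III): D = 0.66·[ε^1.25·(LQ²/(gh_f))^4.75 + ν·Q^9.4·(L/(gh_f))^5.2]^0.04
LQ²/(gh_f) = 4.041; L/(gh_f) = 31.70
Term 1 = ε^1.25·(…)^4.75 = 2.74×10^-4; Term 2 = ν·Q^9.4·(…)^5.2 = 0.00515
D = 0.66·(2.74×10^-4 + 0.00515)^0.04 = 0.5357 m = 536 mm
Check: V = 1.58 m/s, Re = 6.58×10^5, f = 0.01272, h_f = 7.20 m ≈ 7.62 m ✓

D ≈ 536 mm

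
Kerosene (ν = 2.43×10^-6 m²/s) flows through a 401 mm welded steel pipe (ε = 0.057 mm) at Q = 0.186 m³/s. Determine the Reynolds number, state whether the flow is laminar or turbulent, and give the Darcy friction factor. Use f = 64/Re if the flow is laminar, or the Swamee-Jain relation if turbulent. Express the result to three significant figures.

Re ≈ 2.43×10^5; turbulent; f ≈ 0.0163

V = 4Q/(πD²) = 1.473 m/s
Re = VD/ν = 1.473·0.401/2.43×10^-6 = 2.43×10^5
Re > 4000 → turbulent; ε/D = 1.42×10^-4
Swamee-Jain: f = 0.01626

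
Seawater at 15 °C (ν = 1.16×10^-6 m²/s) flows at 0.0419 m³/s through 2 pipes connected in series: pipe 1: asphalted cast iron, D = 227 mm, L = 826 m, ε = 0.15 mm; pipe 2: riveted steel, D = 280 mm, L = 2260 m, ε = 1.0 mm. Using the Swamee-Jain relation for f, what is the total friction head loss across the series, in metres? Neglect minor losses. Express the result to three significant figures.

H ≈ 9.33 m

Pipe 1: V = 1.035 m/s, Re = 2.03×10^5, ε/D = 6.61×10^-4, f = 0.01971, h_1 = f(L/D)V²/2g = 3.919 m
Pipe 2: V = 0.6805 m/s, Re = 1.64×10^5, ε/D = 0.00357, f = 0.02842, h_2 = f(L/D)V²/2g = 5.413 m
Series → Q common, losses add: H = Σh = 9.332 m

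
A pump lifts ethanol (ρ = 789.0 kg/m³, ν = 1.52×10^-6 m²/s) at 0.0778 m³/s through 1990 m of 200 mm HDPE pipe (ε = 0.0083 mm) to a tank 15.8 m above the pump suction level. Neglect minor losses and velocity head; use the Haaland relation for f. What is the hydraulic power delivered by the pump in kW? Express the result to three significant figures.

V = 4Q/(πD²) = 2.476 m/s; Re = 3.26×10^5; ε/D = 4.15×10^-5; f = 0.01450
h_f = f(L/D)V²/2g = 45.11 m
Total head H = z + h_f = 15.8 + 45.11 = 60.91 m
P_hyd = ρgQH = 789.0·9.81·0.0778·60.91 = 36.68 kW

P_hyd ≈ 36.7 kW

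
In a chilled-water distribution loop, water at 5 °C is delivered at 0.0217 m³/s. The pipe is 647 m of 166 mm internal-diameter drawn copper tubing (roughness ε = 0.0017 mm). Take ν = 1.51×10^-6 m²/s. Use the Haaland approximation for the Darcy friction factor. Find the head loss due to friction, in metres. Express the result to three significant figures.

V = 4Q/(πD²) = 4·0.0217/(π·0.166²) = 1.003 m/s
Re = VD/ν = 1.003·0.166/1.51×10^-6 = 1.10×10^5 → turbulent
ε/D = 0.0017/166 = 1.02×10^-5
Haaland: f = 0.01751
h_f = f(L/D)V²/(2g) = 0.01751·(647/0.166)·1.003²/(2·9.81) = 3.496 m

h_f ≈ 3.50 m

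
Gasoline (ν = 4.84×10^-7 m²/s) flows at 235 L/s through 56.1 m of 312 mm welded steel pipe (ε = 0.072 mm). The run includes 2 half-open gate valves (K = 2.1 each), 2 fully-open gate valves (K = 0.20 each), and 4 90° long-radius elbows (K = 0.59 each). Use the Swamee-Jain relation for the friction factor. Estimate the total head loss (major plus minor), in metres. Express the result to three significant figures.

V = 4Q/(πD²) = 3.074 m/s; V²/2g = 0.4815 m
Re = 1.98×10^6, ε/D = 2.31×10^-4 → f = 0.01468 (Swamee-Jain)
Major: h_f = f(L/D)·V²/2g = 0.01468·179.8·0.4815 = 1.271 m
Minor: ΣK = 6.96; h_m = ΣK·V²/2g = 3.352 m
Total H_L = 1.271 + 3.352 = 4.623 m

H_L ≈ 4.62 m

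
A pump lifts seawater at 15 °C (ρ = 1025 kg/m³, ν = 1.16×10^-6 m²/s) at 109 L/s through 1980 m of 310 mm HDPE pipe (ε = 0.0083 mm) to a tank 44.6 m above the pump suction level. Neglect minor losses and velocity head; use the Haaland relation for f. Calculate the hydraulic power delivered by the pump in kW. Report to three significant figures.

P_hyd ≈ 59.3 kW

V = 4Q/(πD²) = 1.444 m/s; Re = 3.86×10^5; ε/D = 2.68×10^-5; f = 0.01396
h_f = f(L/D)V²/2g = 9.477 m
Total head H = z + h_f = 44.6 + 9.477 = 54.08 m
P_hyd = ρgQH = 1025·9.81·0.109·54.08 = 59.27 kW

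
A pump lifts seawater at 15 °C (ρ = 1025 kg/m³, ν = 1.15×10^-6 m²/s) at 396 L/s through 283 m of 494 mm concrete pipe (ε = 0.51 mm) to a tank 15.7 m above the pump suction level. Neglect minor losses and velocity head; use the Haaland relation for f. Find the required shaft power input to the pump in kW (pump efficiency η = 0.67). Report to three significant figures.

P_shaft ≈ 108 kW

V = 4Q/(πD²) = 2.066 m/s; Re = 8.88×10^5; ε/D = 0.00103; f = 0.02012
h_f = f(L/D)V²/2g = 2.508 m
Total head H = z + h_f = 15.7 + 2.508 = 18.21 m
P_hyd = ρgQH = 1025·9.81·0.396·18.21 = 72.50 kW
P_shaft = P_hyd/η = 72.50/0.67 = 108.2 kW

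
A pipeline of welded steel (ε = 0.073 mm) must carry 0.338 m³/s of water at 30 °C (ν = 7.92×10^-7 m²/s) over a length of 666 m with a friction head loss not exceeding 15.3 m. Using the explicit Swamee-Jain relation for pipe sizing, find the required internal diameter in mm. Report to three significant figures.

D ≈ 364 mm

Swamee-Jain (Type III): D = 0.66·[ε^1.25·(LQ²/(gh_f))^4.75 + ν·Q^9.4·(L/(gh_f))^5.2]^0.04
LQ²/(gh_f) = 0.5069; L/(gh_f) = 4.437
Term 1 = ε^1.25·(…)^4.75 = 2.68×10^-7; Term 2 = ν·Q^9.4·(…)^5.2 = 6.85×10^-8
D = 0.66·(2.68×10^-7 + 6.85×10^-8)^0.04 = 0.3636 m = 364 mm
Check: V = 3.26 m/s, Re = 1.49×10^6, f = 0.01449, h_f = 14.3 m ≈ 15.3 m ✓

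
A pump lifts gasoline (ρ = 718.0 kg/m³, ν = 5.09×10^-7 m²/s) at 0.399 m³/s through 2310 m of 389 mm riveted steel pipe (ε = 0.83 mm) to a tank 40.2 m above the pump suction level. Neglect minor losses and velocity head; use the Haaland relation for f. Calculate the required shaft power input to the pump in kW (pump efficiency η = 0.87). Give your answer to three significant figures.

V = 4Q/(πD²) = 3.357 m/s; Re = 2.57×10^6; ε/D = 0.00213; f = 0.02394
h_f = f(L/D)V²/2g = 81.66 m
Total head H = z + h_f = 40.2 + 81.66 = 121.9 m
P_hyd = ρgQH = 718.0·9.81·0.399·121.9 = 342.5 kW
P_shaft = P_hyd/η = 342.5/0.87 = 393.6 kW

P_shaft ≈ 394 kW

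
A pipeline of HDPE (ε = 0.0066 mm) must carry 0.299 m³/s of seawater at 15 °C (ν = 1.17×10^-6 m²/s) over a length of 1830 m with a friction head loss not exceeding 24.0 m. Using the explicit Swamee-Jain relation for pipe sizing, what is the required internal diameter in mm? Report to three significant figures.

Swamee-Jain (Type III): D = 0.66·[ε^1.25·(LQ²/(gh_f))^4.75 + ν·Q^9.4·(L/(gh_f))^5.2]^0.04
LQ²/(gh_f) = 0.6949; L/(gh_f) = 7.773
Term 1 = ε^1.25·(…)^4.75 = 5.94×10^-8; Term 2 = ν·Q^9.4·(…)^5.2 = 5.89×10^-7
D = 0.66·(5.94×10^-8 + 5.89×10^-7)^0.04 = 0.3733 m = 373 mm
Check: V = 2.73 m/s, Re = 8.72×10^5, f = 0.01227, h_f = 22.9 m ≈ 24.0 m ✓

D ≈ 373 mm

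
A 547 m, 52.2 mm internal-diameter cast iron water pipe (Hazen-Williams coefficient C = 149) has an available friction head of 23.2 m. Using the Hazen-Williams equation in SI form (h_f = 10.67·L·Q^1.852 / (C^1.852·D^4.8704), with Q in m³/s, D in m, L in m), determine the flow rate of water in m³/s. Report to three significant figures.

Q ≈ 0.00320 m³/s

Rearranging: Q = [h_f·C^1.852·D^4.8704 / (10.67·L)]^(1/1.852)
Q = [23.2·149^1.852·0.0522^4.8704 / (10.67·547)]^0.540 = 0.003196 m³/s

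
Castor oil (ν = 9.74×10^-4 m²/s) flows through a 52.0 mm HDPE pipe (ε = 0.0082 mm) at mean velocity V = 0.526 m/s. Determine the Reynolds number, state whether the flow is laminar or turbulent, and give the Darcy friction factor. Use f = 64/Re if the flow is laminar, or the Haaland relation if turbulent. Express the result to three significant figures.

Re ≈ 28.1; laminar; f = 64/Re ≈ 2.28

Re = VD/ν = 0.5260·0.0520/9.74×10^-4 = 28.1
Re < 2300 → laminar → f = 64/Re = 2.279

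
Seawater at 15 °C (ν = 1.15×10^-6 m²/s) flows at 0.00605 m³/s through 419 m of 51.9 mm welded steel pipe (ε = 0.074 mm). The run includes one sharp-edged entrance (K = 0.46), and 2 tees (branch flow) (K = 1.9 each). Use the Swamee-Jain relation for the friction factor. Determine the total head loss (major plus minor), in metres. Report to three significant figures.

V = 4Q/(πD²) = 2.860 m/s; V²/2g = 0.4168 m
Re = 1.29×10^5, ε/D = 0.00143 → f = 0.02329 (Swamee-Jain)
Major: h_f = f(L/D)·V²/2g = 0.02329·8073·0.4168 = 78.39 m
Minor: ΣK = 4.26; h_m = ΣK·V²/2g = 1.776 m
Total H_L = 78.39 + 1.776 = 80.16 m

H_L ≈ 80.2 m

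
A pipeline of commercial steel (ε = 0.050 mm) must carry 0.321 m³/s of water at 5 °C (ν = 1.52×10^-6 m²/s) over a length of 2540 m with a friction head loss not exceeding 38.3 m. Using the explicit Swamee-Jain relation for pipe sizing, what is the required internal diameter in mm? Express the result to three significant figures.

D ≈ 386 mm

Swamee-Jain (Type III): D = 0.66·[ε^1.25·(LQ²/(gh_f))^4.75 + ν·Q^9.4·(L/(gh_f))^5.2]^0.04
LQ²/(gh_f) = 0.6966; L/(gh_f) = 6.760
Term 1 = ε^1.25·(…)^4.75 = 7.55×10^-7; Term 2 = ν·Q^9.4·(…)^5.2 = 7.22×10^-7
D = 0.66·(7.55×10^-7 + 7.22×10^-7)^0.04 = 0.3858 m = 386 mm
Check: V = 2.75 m/s, Re = 6.97×10^5, f = 0.01433, h_f = 36.3 m ≈ 38.3 m ✓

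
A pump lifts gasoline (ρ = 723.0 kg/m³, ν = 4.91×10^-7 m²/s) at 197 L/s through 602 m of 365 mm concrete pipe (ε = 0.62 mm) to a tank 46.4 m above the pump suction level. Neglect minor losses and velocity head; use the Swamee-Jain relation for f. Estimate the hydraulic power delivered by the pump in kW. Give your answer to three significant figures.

P_hyd ≈ 74.3 kW

V = 4Q/(πD²) = 1.883 m/s; Re = 1.40×10^6; ε/D = 0.00170; f = 0.02265
h_f = f(L/D)V²/2g = 6.749 m
Total head H = z + h_f = 46.4 + 6.749 = 53.15 m
P_hyd = ρgQH = 723.0·9.81·0.197·53.15 = 74.26 kW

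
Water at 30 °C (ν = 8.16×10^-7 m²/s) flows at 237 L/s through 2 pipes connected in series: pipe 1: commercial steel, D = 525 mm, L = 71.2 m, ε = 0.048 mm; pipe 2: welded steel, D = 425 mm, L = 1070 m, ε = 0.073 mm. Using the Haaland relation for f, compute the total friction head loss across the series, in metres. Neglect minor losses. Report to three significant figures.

H ≈ 5.27 m

Pipe 1: V = 1.095 m/s, Re = 7.04×10^5, ε/D = 9.14×10^-5, f = 0.01364, h_1 = f(L/D)V²/2g = 0.1130 m
Pipe 2: V = 1.671 m/s, Re = 8.70×10^5, ε/D = 1.72×10^-4, f = 0.01440, h_2 = f(L/D)V²/2g = 5.156 m
Series → Q common, losses add: H = Σh = 5.269 m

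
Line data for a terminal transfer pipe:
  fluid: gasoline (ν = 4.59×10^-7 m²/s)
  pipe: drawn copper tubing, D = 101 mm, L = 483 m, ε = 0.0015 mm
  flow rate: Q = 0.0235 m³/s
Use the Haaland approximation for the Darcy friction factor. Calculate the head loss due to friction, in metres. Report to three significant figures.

h_f ≈ 26.6 m

V = 4Q/(πD²) = 4·0.0235/(π·0.101²) = 2.933 m/s
Re = VD/ν = 2.933·0.101/4.59×10^-7 = 6.45×10^5 → turbulent
ε/D = 0.0015/101 = 1.49×10^-5
Haaland: f = 0.01269
h_f = f(L/D)V²/(2g) = 0.01269·(483/0.101)·2.933²/(2·9.81) = 26.62 m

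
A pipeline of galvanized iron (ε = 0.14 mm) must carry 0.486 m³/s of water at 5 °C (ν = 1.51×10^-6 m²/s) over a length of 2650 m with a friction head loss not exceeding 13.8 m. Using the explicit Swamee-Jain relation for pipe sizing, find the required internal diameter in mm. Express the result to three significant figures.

D ≈ 574 mm

Swamee-Jain (Type III): D = 0.66·[ε^1.25·(LQ²/(gh_f))^4.75 + ν·Q^9.4·(L/(gh_f))^5.2]^0.04
LQ²/(gh_f) = 4.623; L/(gh_f) = 19.57
Term 1 = ε^1.25·(…)^4.75 = 0.0219; Term 2 = ν·Q^9.4·(…)^5.2 = 0.00892
D = 0.66·(0.0219 + 0.00892)^0.04 = 0.5743 m = 574 mm
Check: V = 1.88 m/s, Re = 7.14×10^5, f = 0.01552, h_f = 12.8 m ≈ 13.8 m ✓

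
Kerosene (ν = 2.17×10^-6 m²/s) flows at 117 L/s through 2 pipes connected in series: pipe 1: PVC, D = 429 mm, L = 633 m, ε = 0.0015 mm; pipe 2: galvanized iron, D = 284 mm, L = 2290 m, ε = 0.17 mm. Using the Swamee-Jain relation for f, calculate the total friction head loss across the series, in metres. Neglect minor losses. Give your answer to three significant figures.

Pipe 1: V = 0.8094 m/s, Re = 1.60×10^5, ε/D = 3.50×10^-6, f = 0.01626, h_1 = f(L/D)V²/2g = 0.8011 m
Pipe 2: V = 1.847 m/s, Re = 2.42×10^5, ε/D = 5.99×10^-4, f = 0.01915, h_2 = f(L/D)V²/2g = 26.85 m
Series → Q common, losses add: H = Σh = 27.65 m

H ≈ 27.7 m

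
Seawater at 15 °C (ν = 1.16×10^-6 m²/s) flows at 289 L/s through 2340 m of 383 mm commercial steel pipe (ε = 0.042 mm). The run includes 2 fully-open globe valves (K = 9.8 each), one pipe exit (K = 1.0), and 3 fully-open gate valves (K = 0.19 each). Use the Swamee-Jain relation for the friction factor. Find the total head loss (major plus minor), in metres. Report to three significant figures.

V = 4Q/(πD²) = 2.508 m/s; V²/2g = 0.3207 m
Re = 8.28×10^5, ε/D = 1.10×10^-4 → f = 0.01386 (Swamee-Jain)
Major: h_f = f(L/D)·V²/2g = 0.01386·6110·0.3207 = 27.17 m
Minor: ΣK = 21.2; h_m = ΣK·V²/2g = 6.790 m
Total H_L = 27.17 + 6.790 = 33.96 m

H_L ≈ 34.0 m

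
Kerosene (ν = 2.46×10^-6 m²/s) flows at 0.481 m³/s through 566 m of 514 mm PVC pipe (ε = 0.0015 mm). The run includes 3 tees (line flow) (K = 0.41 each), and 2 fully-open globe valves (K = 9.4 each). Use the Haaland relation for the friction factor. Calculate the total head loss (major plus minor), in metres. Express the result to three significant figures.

V = 4Q/(πD²) = 2.318 m/s; V²/2g = 0.2739 m
Re = 4.84×10^5, ε/D = 2.92×10^-6 → f = 0.01317 (Haaland)
Major: h_f = f(L/D)·V²/2g = 0.01317·1101·0.2739 = 3.972 m
Minor: ΣK = 20.0; h_m = ΣK·V²/2g = 5.486 m
Total H_L = 3.972 + 5.486 = 9.457 m

H_L ≈ 9.46 m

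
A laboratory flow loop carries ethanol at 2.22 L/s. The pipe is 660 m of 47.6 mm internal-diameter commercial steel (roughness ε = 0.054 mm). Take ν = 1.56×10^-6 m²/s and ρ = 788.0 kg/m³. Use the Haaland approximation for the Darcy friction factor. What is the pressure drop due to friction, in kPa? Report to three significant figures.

V = 4Q/(πD²) = 4·0.00222/(π·0.0476²) = 1.248 m/s
Re = VD/ν = 1.248·0.0476/1.56×10^-6 = 3.81×10^4 → turbulent
ε/D = 0.054/47.6 = 0.00113
Haaland: f = 0.02501
h_f = f(L/D)V²/(2g) = 0.02501·(660/0.0476)·1.248²/(2·9.81) = 27.51 m
Δp = ρg·h_f = 788.0·9.81·27.51 = 212.7 kPa

Δp ≈ 213 kPa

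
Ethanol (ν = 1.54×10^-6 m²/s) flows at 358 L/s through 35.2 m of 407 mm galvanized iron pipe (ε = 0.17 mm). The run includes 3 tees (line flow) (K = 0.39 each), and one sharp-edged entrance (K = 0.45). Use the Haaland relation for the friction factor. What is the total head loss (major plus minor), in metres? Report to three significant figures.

V = 4Q/(πD²) = 2.752 m/s; V²/2g = 0.3859 m
Re = 7.27×10^5, ε/D = 4.18×10^-4 → f = 0.01675 (Haaland)
Major: h_f = f(L/D)·V²/2g = 0.01675·86.49·0.3859 = 0.5592 m
Minor: ΣK = 1.62; h_m = ΣK·V²/2g = 0.6252 m
Total H_L = 0.5592 + 0.6252 = 1.184 m

H_L ≈ 1.18 m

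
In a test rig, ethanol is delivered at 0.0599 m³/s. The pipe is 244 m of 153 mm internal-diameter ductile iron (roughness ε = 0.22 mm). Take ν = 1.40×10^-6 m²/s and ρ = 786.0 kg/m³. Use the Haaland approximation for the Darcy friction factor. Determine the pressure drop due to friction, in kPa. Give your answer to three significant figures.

V = 4Q/(πD²) = 4·0.0599/(π·0.153²) = 3.258 m/s
Re = VD/ν = 3.258·0.153/1.40×10^-6 = 3.56×10^5 → turbulent
ε/D = 0.22/153 = 0.00144
Haaland: f = 0.02210
h_f = f(L/D)V²/(2g) = 0.02210·(244/0.153)·3.258²/(2·9.81) = 19.07 m
Δp = ρg·h_f = 786.0·9.81·19.07 = 147.0 kPa

Δp ≈ 147 kPa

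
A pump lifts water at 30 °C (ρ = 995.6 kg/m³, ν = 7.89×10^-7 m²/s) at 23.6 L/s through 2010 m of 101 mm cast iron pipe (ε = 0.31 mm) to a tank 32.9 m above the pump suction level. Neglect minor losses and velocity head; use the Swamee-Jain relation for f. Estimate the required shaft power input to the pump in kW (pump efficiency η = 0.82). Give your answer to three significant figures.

P_shaft ≈ 75.6 kW

V = 4Q/(πD²) = 2.946 m/s; Re = 3.77×10^5; ε/D = 0.00307; f = 0.02682
h_f = f(L/D)V²/2g = 236.0 m
Total head H = z + h_f = 32.9 + 236.0 = 268.9 m
P_hyd = ρgQH = 995.6·9.81·0.0236·268.9 = 61.98 kW
P_shaft = P_hyd/η = 61.98/0.82 = 75.59 kW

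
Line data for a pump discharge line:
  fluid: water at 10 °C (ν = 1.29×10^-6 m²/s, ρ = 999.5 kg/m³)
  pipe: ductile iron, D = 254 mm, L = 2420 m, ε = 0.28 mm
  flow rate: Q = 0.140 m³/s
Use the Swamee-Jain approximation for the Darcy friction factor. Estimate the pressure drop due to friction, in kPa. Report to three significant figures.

V = 4Q/(πD²) = 4·0.140/(π·0.254²) = 2.763 m/s
Re = VD/ν = 2.763·0.254/1.29×10^-6 = 5.44×10^5 → turbulent
ε/D = 0.28/254 = 0.00110
Swamee-Jain: f = 0.02074
h_f = f(L/D)V²/(2g) = 0.02074·(2420/0.254)·2.763²/(2·9.81) = 76.89 m
Δp = ρg·h_f = 999.5·9.81·76.89 = 753.9 kPa

Δp ≈ 754 kPa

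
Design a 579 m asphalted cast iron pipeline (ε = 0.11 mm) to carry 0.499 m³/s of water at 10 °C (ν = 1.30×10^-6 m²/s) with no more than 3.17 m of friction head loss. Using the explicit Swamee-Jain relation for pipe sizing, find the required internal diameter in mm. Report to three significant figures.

D ≈ 569 mm

Swamee-Jain (Type III): D = 0.66·[ε^1.25·(LQ²/(gh_f))^4.75 + ν·Q^9.4·(L/(gh_f))^5.2]^0.04
LQ²/(gh_f) = 4.636; L/(gh_f) = 18.62
Term 1 = ε^1.25·(…)^4.75 = 0.0164; Term 2 = ν·Q^9.4·(…)^5.2 = 0.00758
D = 0.66·(0.0164 + 0.00758)^0.04 = 0.5686 m = 569 mm
Check: V = 1.97 m/s, Re = 8.60×10^5, f = 0.01483, h_f = 2.97 m ≈ 3.17 m ✓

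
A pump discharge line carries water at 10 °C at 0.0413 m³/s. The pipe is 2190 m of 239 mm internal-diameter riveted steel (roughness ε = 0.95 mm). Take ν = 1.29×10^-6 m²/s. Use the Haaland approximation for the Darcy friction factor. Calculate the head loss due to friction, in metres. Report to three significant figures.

V = 4Q/(πD²) = 4·0.0413/(π·0.239²) = 0.9206 m/s
Re = VD/ν = 0.9206·0.239/1.29×10^-6 = 1.71×10^5 → turbulent
ε/D = 0.95/239 = 0.00397
Haaland: f = 0.02900
h_f = f(L/D)V²/(2g) = 0.02900·(2190/0.239)·0.9206²/(2·9.81) = 11.48 m

h_f ≈ 11.5 m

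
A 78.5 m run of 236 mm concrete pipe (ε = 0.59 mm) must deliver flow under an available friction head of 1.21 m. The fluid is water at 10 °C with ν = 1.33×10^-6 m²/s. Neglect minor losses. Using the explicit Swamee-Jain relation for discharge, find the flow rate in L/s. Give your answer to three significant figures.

Q ≈ 73.3 L/s

Swamee-Jain (Type II): Q = -0.965·√(gD⁵h_f/L)·ln[ε/(3.7D) + √(3.17ν²L/(gD³h_f))]
√(gD⁵h_f/L) = √(9.81·0.236⁵·1.21/78.5) = 0.01052
ε/(3.7D) = 6.76×10^-4; √(3.17ν²L/(gD³h_f)) = 5.31×10^-5
Q = -0.965·0.01052·ln(7.288×10^-4) = 0.07335 m³/s
Check: V = 1.68 m/s, Re = 2.98×10^5, f = 0.02554, h_f = 1.22 m ≈ 1.21 m ✓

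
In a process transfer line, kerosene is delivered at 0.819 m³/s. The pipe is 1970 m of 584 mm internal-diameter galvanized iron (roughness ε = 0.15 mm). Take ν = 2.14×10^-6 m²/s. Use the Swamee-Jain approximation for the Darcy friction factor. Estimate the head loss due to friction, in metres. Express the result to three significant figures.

h_f ≈ 24.9 m

V = 4Q/(πD²) = 4·0.819/(π·0.584²) = 3.058 m/s
Re = VD/ν = 3.058·0.584/2.14×10^-6 = 8.34×10^5 → turbulent
ε/D = 0.15/584 = 2.57×10^-4
Swamee-Jain: f = 0.01550
h_f = f(L/D)V²/(2g) = 0.01550·(1970/0.584)·3.058²/(2·9.81) = 24.91 m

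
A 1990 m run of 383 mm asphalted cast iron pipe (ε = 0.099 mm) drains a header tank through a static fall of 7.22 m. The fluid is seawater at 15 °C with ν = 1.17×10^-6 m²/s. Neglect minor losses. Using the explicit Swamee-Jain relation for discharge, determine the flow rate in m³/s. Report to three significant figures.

Swamee-Jain (Type II): Q = -0.965·√(gD⁵h_f/L)·ln[ε/(3.7D) + √(3.17ν²L/(gD³h_f))]
√(gD⁵h_f/L) = √(9.81·0.383⁵·7.22/1990) = 0.01713
ε/(3.7D) = 6.99×10^-5; √(3.17ν²L/(gD³h_f)) = 4.66×10^-5
Q = -0.965·0.01713·ln(1.164×10^-4) = 0.1497 m³/s
Check: V = 1.30 m/s, Re = 4.25×10^5, f = 0.01624, h_f = 7.26 m ≈ 7.22 m ✓

Q ≈ 0.150 m³/s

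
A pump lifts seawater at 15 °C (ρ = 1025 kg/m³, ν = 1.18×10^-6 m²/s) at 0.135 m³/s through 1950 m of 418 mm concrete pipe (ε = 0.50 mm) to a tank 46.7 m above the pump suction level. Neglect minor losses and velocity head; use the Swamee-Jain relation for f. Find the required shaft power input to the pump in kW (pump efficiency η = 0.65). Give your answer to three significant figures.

P_shaft ≈ 108 kW

V = 4Q/(πD²) = 0.9838 m/s; Re = 3.48×10^5; ε/D = 0.00120; f = 0.02140
h_f = f(L/D)V²/2g = 4.925 m
Total head H = z + h_f = 46.7 + 4.925 = 51.63 m
P_hyd = ρgQH = 1025·9.81·0.135·51.63 = 70.08 kW
P_shaft = P_hyd/η = 70.08/0.65 = 107.8 kW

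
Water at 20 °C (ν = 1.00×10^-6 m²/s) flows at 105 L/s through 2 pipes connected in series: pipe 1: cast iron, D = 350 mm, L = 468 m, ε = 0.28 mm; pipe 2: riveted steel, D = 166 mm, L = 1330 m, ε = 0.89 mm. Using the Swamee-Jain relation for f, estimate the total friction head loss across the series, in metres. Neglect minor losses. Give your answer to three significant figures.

Pipe 1: V = 1.091 m/s, Re = 3.82×10^5, ε/D = 8.00×10^-4, f = 0.01964, h_1 = f(L/D)V²/2g = 1.594 m
Pipe 2: V = 4.852 m/s, Re = 8.05×10^5, ε/D = 0.00536, f = 0.03120, h_2 = f(L/D)V²/2g = 299.9 m
Series → Q common, losses add: H = Σh = 301.5 m

H ≈ 301 m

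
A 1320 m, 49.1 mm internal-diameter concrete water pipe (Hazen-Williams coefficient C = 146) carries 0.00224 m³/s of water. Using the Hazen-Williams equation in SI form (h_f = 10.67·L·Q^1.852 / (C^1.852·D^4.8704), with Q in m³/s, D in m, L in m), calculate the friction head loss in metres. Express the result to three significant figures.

h_f ≈ 40.5 m

h_f = 10.67·1320·0.00224^1.852 / (146^1.852·0.0491^4.8704) = 40.55 m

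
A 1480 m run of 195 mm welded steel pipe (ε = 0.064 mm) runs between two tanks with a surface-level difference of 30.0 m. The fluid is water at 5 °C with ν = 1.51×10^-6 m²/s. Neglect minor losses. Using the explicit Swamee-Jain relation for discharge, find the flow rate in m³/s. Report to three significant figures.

Swamee-Jain (Type II): Q = -0.965·√(gD⁵h_f/L)·ln[ε/(3.7D) + √(3.17ν²L/(gD³h_f))]
√(gD⁵h_f/L) = √(9.81·0.195⁵·30.0/1480) = 0.007488
ε/(3.7D) = 8.87×10^-5; √(3.17ν²L/(gD³h_f)) = 7.00×10^-5
Q = -0.965·0.007488·ln(1.587×10^-4) = 0.06321 m³/s
Check: V = 2.12 m/s, Re = 2.73×10^5, f = 0.01740, h_f = 30.2 m ≈ 30.0 m ✓

Q ≈ 0.0632 m³/s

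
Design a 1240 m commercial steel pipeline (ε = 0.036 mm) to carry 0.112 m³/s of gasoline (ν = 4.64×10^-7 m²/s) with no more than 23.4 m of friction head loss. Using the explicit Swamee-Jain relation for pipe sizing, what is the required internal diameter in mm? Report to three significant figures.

Swamee-Jain (Type III): D = 0.66·[ε^1.25·(LQ²/(gh_f))^4.75 + ν·Q^9.4·(L/(gh_f))^5.2]^0.04
LQ²/(gh_f) = 0.06776; L/(gh_f) = 5.402
Term 1 = ε^1.25·(…)^4.75 = 7.81×10^-12; Term 2 = ν·Q^9.4·(…)^5.2 = 3.45×10^-12
D = 0.66·(7.81×10^-12 + 3.45×10^-12)^0.04 = 0.2408 m = 241 mm
Check: V = 2.46 m/s, Re = 1.28×10^6, f = 0.01397, h_f = 22.2 m ≈ 23.4 m ✓

D ≈ 241 mm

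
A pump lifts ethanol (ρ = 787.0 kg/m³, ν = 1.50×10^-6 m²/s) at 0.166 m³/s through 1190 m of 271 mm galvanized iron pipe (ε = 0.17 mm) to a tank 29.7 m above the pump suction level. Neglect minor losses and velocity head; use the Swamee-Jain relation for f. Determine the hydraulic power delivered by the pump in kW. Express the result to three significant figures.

P_hyd ≈ 82.0 kW

V = 4Q/(πD²) = 2.878 m/s; Re = 5.20×10^5; ε/D = 6.27×10^-4; f = 0.01850
h_f = f(L/D)V²/2g = 34.29 m
Total head H = z + h_f = 29.7 + 34.29 = 63.99 m
P_hyd = ρgQH = 787.0·9.81·0.166·63.99 = 82.01 kW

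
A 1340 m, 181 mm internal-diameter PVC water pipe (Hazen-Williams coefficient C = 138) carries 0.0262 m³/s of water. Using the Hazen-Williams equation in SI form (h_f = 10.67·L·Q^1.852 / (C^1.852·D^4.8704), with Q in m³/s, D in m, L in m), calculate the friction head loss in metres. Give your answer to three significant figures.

h_f ≈ 7.56 m

h_f = 10.67·1340·0.0262^1.852 / (138^1.852·0.181^4.8704) = 7.556 m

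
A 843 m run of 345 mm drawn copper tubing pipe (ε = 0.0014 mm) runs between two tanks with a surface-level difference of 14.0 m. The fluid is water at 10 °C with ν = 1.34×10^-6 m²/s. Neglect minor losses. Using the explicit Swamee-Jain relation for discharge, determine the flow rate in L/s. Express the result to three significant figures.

Q ≈ 283 L/s

Swamee-Jain (Type II): Q = -0.965·√(gD⁵h_f/L)·ln[ε/(3.7D) + √(3.17ν²L/(gD³h_f))]
√(gD⁵h_f/L) = √(9.81·0.345⁵·14.0/843) = 0.02822
ε/(3.7D) = 1.10×10^-6; √(3.17ν²L/(gD³h_f)) = 2.92×10^-5
Q = -0.965·0.02822·ln(3.027×10^-5) = 0.2833 m³/s
Check: V = 3.03 m/s, Re = 7.80×10^5, f = 0.01219, h_f = 14.0 m ≈ 14.0 m ✓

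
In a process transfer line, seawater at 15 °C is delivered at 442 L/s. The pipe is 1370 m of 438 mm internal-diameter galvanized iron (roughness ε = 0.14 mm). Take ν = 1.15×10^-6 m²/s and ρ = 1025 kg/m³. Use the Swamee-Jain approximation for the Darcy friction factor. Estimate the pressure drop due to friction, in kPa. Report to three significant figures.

V = 4Q/(πD²) = 4·0.442/(π·0.438²) = 2.933 m/s
Re = VD/ν = 2.933·0.438/1.15×10^-6 = 1.12×10^6 → turbulent
ε/D = 0.14/438 = 3.20×10^-4
Swamee-Jain: f = 0.01586
h_f = f(L/D)V²/(2g) = 0.01586·(1370/0.438)·2.933²/(2·9.81) = 21.76 m
Δp = ρg·h_f = 1025·9.81·21.76 = 218.8 kPa

Δp ≈ 219 kPa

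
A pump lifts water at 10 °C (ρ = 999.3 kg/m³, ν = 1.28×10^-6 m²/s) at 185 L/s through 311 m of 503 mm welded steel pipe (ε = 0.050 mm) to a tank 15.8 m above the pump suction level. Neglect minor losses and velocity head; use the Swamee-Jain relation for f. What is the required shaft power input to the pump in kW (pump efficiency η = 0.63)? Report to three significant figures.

P_shaft ≈ 46.7 kW

V = 4Q/(πD²) = 0.9310 m/s; Re = 3.66×10^5; ε/D = 9.94×10^-5; f = 0.01502
h_f = f(L/D)V²/2g = 0.4104 m
Total head H = z + h_f = 15.8 + 0.4104 = 16.21 m
P_hyd = ρgQH = 999.3·9.81·0.185·16.21 = 29.40 kW
P_shaft = P_hyd/η = 29.40/0.63 = 46.66 kW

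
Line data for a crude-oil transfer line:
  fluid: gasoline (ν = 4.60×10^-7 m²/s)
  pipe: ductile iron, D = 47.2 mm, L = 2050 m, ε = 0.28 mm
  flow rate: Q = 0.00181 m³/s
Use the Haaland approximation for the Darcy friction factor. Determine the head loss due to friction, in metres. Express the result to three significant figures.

V = 4Q/(πD²) = 4·0.00181/(π·0.0472²) = 1.034 m/s
Re = VD/ν = 1.034·0.0472/4.60×10^-7 = 1.06×10^5 → turbulent
ε/D = 0.28/47.2 = 0.00593
Haaland: f = 0.03279
h_f = f(L/D)V²/(2g) = 0.03279·(2050/0.0472)·1.034²/(2·9.81) = 77.67 m

h_f ≈ 77.7 m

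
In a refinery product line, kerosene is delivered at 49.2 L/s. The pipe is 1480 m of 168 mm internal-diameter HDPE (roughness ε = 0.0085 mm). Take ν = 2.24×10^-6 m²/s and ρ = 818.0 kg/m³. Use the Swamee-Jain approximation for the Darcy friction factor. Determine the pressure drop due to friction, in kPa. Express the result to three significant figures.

Δp ≈ 293 kPa

V = 4Q/(πD²) = 4·0.0492/(π·0.168²) = 2.220 m/s
Re = VD/ν = 2.220·0.168/2.24×10^-6 = 1.66×10^5 → turbulent
ε/D = 0.0085/168 = 5.06×10^-5
Swamee-Jain: f = 0.01651
h_f = f(L/D)V²/(2g) = 0.01651·(1480/0.168)·2.220²/(2·9.81) = 36.52 m
Δp = ρg·h_f = 818.0·9.81·36.52 = 293.0 kPa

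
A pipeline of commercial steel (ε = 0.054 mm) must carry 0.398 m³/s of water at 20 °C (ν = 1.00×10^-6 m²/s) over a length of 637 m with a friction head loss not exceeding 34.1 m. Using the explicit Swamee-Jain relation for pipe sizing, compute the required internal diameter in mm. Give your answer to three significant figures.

D ≈ 325 mm

Swamee-Jain (Type III): D = 0.66·[ε^1.25·(LQ²/(gh_f))^4.75 + ν·Q^9.4·(L/(gh_f))^5.2]^0.04
LQ²/(gh_f) = 0.3016; L/(gh_f) = 1.904
Term 1 = ε^1.25·(…)^4.75 = 1.56×10^-8; Term 2 = ν·Q^9.4·(…)^5.2 = 4.94×10^-9
D = 0.66·(1.56×10^-8 + 4.94×10^-9)^0.04 = 0.3251 m = 325 mm
Check: V = 4.79 m/s, Re = 1.56×10^6, f = 0.01404, h_f = 32.2 m ≈ 34.1 m ✓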